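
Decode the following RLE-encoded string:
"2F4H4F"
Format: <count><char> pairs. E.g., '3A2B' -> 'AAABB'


Expanding each <count><char> pair:
  2F -> 'FF'
  4H -> 'HHHH'
  4F -> 'FFFF'

Decoded = FFHHHHFFFF


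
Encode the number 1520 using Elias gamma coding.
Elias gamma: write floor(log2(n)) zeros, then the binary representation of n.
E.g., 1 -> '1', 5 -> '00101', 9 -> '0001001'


num_bits = floor(log2(1520)) + 1 = 11
leading_zeros = num_bits - 1 = 10
binary(1520) = 10111110000

Elias gamma(1520) = '0000000000' + '10111110000' = 000000000010111110000 (21 bits)


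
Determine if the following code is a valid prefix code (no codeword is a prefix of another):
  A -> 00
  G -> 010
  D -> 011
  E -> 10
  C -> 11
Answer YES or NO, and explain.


Checking each pair (does one codeword prefix another?):
  A='00' vs G='010': no prefix
  A='00' vs D='011': no prefix
  A='00' vs E='10': no prefix
  A='00' vs C='11': no prefix
  G='010' vs A='00': no prefix
  G='010' vs D='011': no prefix
  G='010' vs E='10': no prefix
  G='010' vs C='11': no prefix
  D='011' vs A='00': no prefix
  D='011' vs G='010': no prefix
  D='011' vs E='10': no prefix
  D='011' vs C='11': no prefix
  E='10' vs A='00': no prefix
  E='10' vs G='010': no prefix
  E='10' vs D='011': no prefix
  E='10' vs C='11': no prefix
  C='11' vs A='00': no prefix
  C='11' vs G='010': no prefix
  C='11' vs D='011': no prefix
  C='11' vs E='10': no prefix
No violation found over all pairs.

YES -- this is a valid prefix code. No codeword is a prefix of any other codeword.


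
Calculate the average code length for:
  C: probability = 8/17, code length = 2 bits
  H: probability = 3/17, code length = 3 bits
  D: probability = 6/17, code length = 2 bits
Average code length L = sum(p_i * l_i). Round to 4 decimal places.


Weighted contributions p_i * l_i:
  C: (8/17) * 2 = 16/17
  H: (3/17) * 3 = 9/17
  D: (6/17) * 2 = 12/17
Sum = (16 + 9 + 12)/17 = 37/17

L = 37/17 = 2.1765 bits/symbol


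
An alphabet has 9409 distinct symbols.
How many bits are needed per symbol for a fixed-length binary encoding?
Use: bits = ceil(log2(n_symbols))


log2(9409) = 13.1998
Bracket: 2^13 = 8192 < 9409 <= 2^14 = 16384
So ceil(log2(9409)) = 14

bits = ceil(log2(9409)) = ceil(13.1998) = 14 bits


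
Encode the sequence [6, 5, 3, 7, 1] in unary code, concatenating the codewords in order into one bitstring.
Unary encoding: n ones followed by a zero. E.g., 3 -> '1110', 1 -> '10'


Encode each number as n ones followed by a terminating 0:
  6 -> 1111110 (7 bits)
  5 -> 111110 (6 bits)
  3 -> 1110 (4 bits)
  7 -> 11111110 (8 bits)
  1 -> 10 (2 bits)
Total length = 7 + 6 + 4 + 8 + 2 = 27 bits.

Unary([6, 5, 3, 7, 1]) = 111111011111011101111111010 (27 bits)


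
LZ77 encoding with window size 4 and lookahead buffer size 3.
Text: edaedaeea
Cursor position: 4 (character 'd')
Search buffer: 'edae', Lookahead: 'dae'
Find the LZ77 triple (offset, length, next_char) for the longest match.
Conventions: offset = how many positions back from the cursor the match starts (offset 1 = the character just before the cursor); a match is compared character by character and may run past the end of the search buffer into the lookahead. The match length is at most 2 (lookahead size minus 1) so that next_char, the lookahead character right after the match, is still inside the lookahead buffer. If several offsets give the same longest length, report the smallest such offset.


Try each offset into the search buffer:
  offset=1 (pos 3, char 'e'): match length 0
  offset=2 (pos 2, char 'a'): match length 0
  offset=3 (pos 1, char 'd'): match length 2
  offset=4 (pos 0, char 'e'): match length 0
Longest match has length 2 at offset 3.
next_char = character at position 4 + 2 = 6 -> 'e'

Best match: offset=3, length=2 (matching 'da' starting at position 1)
LZ77 triple: (3, 2, 'e')


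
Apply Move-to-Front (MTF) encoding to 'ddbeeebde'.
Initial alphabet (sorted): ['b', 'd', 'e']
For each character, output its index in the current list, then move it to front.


MTF encoding:
'd': index 1 in ['b', 'd', 'e'] -> ['d', 'b', 'e']
'd': index 0 in ['d', 'b', 'e'] -> ['d', 'b', 'e']
'b': index 1 in ['d', 'b', 'e'] -> ['b', 'd', 'e']
'e': index 2 in ['b', 'd', 'e'] -> ['e', 'b', 'd']
'e': index 0 in ['e', 'b', 'd'] -> ['e', 'b', 'd']
'e': index 0 in ['e', 'b', 'd'] -> ['e', 'b', 'd']
'b': index 1 in ['e', 'b', 'd'] -> ['b', 'e', 'd']
'd': index 2 in ['b', 'e', 'd'] -> ['d', 'b', 'e']
'e': index 2 in ['d', 'b', 'e'] -> ['e', 'd', 'b']


Output: [1, 0, 1, 2, 0, 0, 1, 2, 2]


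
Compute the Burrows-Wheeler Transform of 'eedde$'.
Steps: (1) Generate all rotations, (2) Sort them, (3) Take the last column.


Rotations (sorted):
  0: $eedde -> last char: e
  1: dde$ee -> last char: e
  2: de$eed -> last char: d
  3: e$eedd -> last char: d
  4: edde$e -> last char: e
  5: eedde$ -> last char: $


BWT = eedde$


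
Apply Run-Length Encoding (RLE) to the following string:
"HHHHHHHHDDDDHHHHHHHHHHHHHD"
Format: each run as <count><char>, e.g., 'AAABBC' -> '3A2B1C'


Scanning runs left to right:
  i=0: run of 'H' x 8 -> '8H'
  i=8: run of 'D' x 4 -> '4D'
  i=12: run of 'H' x 13 -> '13H'
  i=25: run of 'D' x 1 -> '1D'

RLE = 8H4D13H1D


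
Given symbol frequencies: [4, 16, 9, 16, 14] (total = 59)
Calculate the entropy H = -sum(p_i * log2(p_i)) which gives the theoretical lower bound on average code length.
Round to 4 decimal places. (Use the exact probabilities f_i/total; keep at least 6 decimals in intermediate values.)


Per-symbol terms -p_i * log2(p_i) with p_i = f_i/59:
  p = 4/59 = 0.067797: log2(p) = -3.882643, -p*log2(p) = 0.263230
  p = 16/59 = 0.271186: log2(p) = -1.882643, -p*log2(p) = 0.510547
  p = 9/59 = 0.152542: log2(p) = -2.712718, -p*log2(p) = 0.413804
  p = 16/59 = 0.271186: log2(p) = -1.882643, -p*log2(p) = 0.510547
  p = 14/59 = 0.237288: log2(p) = -2.075288, -p*log2(p) = 0.492441
H = 0.263230 + 0.510547 + 0.413804 + 0.510547 + 0.492441 = 2.190569

H = 2.1906 bits/symbol


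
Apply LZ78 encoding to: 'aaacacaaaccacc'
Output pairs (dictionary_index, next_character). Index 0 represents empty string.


LZ78 encoding steps:
Dictionary: {0: ''}
Step 1: w='' (idx 0), next='a' -> output (0, 'a'), add 'a' as idx 1
Step 2: w='a' (idx 1), next='a' -> output (1, 'a'), add 'aa' as idx 2
Step 3: w='' (idx 0), next='c' -> output (0, 'c'), add 'c' as idx 3
Step 4: w='a' (idx 1), next='c' -> output (1, 'c'), add 'ac' as idx 4
Step 5: w='aa' (idx 2), next='a' -> output (2, 'a'), add 'aaa' as idx 5
Step 6: w='c' (idx 3), next='c' -> output (3, 'c'), add 'cc' as idx 6
Step 7: w='ac' (idx 4), next='c' -> output (4, 'c'), add 'acc' as idx 7


Encoded: [(0, 'a'), (1, 'a'), (0, 'c'), (1, 'c'), (2, 'a'), (3, 'c'), (4, 'c')]


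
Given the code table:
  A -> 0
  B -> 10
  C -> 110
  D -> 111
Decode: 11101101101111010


Decoding:
111 -> D
0 -> A
110 -> C
110 -> C
111 -> D
10 -> B
10 -> B


Result: DACCDBB


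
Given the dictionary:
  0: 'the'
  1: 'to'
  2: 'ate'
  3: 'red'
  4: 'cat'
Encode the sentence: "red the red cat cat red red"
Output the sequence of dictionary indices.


Look up each word in the dictionary:
  'red' -> 3
  'the' -> 0
  'red' -> 3
  'cat' -> 4
  'cat' -> 4
  'red' -> 3
  'red' -> 3

Encoded: [3, 0, 3, 4, 4, 3, 3]


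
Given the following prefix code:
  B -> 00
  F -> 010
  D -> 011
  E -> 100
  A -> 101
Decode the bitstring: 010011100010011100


Decoding step by step:
Bits 010 -> F
Bits 011 -> D
Bits 100 -> E
Bits 010 -> F
Bits 011 -> D
Bits 100 -> E


Decoded message: FDEFDE


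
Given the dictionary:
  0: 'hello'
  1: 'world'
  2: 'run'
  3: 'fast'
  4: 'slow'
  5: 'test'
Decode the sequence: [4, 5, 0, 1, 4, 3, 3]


Look up each index in the dictionary:
  4 -> 'slow'
  5 -> 'test'
  0 -> 'hello'
  1 -> 'world'
  4 -> 'slow'
  3 -> 'fast'
  3 -> 'fast'

Decoded: "slow test hello world slow fast fast"


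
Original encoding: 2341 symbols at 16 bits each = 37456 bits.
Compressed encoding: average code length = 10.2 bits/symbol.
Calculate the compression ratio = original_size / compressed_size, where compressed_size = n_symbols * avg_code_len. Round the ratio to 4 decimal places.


original_size = n_symbols * orig_bits = 2341 * 16 = 37456 bits
compressed_size = n_symbols * avg_code_len = 2341 * 10.2 = 23878.2 bits
ratio = original_size / compressed_size = 37456 / 23878.2 = 1.5686

Compression ratio = 1.5686


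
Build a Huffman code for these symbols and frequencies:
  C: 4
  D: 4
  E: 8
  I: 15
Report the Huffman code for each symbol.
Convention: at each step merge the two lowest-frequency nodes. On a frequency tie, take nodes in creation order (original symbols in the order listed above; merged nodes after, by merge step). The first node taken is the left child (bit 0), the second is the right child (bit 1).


Huffman tree construction:
Step 1: Merge C(4) + D(4) = 8
Step 2: Merge E(8) + (C+D)(8) = 16
Step 3: Merge I(15) + (E+(C+D))(16) = 31
Read each symbol's code off the tree from the root (left child = 0, right child = 1).

Codes:
  C: 110 (length 3)
  D: 111 (length 3)
  E: 10 (length 2)
  I: 0 (length 1)
Average code length: 55/31 = 1.7742 bits/symbol


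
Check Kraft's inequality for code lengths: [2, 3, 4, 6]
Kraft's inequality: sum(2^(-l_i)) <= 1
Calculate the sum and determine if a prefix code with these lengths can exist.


Sum = 2^(-2) + 2^(-3) + 2^(-4) + 2^(-6)
    = 0.25 + 0.125 + 0.0625 + 0.015625
    = 29/64 = 0.453125
Since 0.453125 <= 1, Kraft's inequality IS satisfied.
A prefix code with these lengths CAN exist.

Kraft sum = 0.453125. Satisfied.


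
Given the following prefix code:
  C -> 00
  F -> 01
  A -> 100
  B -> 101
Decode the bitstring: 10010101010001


Decoding step by step:
Bits 100 -> A
Bits 101 -> B
Bits 01 -> F
Bits 01 -> F
Bits 00 -> C
Bits 01 -> F


Decoded message: ABFFCF


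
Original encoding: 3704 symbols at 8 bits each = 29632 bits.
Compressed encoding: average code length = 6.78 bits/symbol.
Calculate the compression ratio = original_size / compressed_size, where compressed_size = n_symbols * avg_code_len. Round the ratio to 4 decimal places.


original_size = n_symbols * orig_bits = 3704 * 8 = 29632 bits
compressed_size = n_symbols * avg_code_len = 3704 * 6.78 = 25113.12 bits
ratio = original_size / compressed_size = 29632 / 25113.12 = 1.1799

Compression ratio = 1.1799


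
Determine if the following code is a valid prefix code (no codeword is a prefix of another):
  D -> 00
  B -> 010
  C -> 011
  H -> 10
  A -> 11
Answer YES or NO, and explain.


Checking each pair (does one codeword prefix another?):
  D='00' vs B='010': no prefix
  D='00' vs C='011': no prefix
  D='00' vs H='10': no prefix
  D='00' vs A='11': no prefix
  B='010' vs D='00': no prefix
  B='010' vs C='011': no prefix
  B='010' vs H='10': no prefix
  B='010' vs A='11': no prefix
  C='011' vs D='00': no prefix
  C='011' vs B='010': no prefix
  C='011' vs H='10': no prefix
  C='011' vs A='11': no prefix
  H='10' vs D='00': no prefix
  H='10' vs B='010': no prefix
  H='10' vs C='011': no prefix
  H='10' vs A='11': no prefix
  A='11' vs D='00': no prefix
  A='11' vs B='010': no prefix
  A='11' vs C='011': no prefix
  A='11' vs H='10': no prefix
No violation found over all pairs.

YES -- this is a valid prefix code. No codeword is a prefix of any other codeword.


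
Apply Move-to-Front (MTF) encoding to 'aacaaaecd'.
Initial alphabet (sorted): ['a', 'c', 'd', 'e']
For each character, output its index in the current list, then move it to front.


MTF encoding:
'a': index 0 in ['a', 'c', 'd', 'e'] -> ['a', 'c', 'd', 'e']
'a': index 0 in ['a', 'c', 'd', 'e'] -> ['a', 'c', 'd', 'e']
'c': index 1 in ['a', 'c', 'd', 'e'] -> ['c', 'a', 'd', 'e']
'a': index 1 in ['c', 'a', 'd', 'e'] -> ['a', 'c', 'd', 'e']
'a': index 0 in ['a', 'c', 'd', 'e'] -> ['a', 'c', 'd', 'e']
'a': index 0 in ['a', 'c', 'd', 'e'] -> ['a', 'c', 'd', 'e']
'e': index 3 in ['a', 'c', 'd', 'e'] -> ['e', 'a', 'c', 'd']
'c': index 2 in ['e', 'a', 'c', 'd'] -> ['c', 'e', 'a', 'd']
'd': index 3 in ['c', 'e', 'a', 'd'] -> ['d', 'c', 'e', 'a']


Output: [0, 0, 1, 1, 0, 0, 3, 2, 3]


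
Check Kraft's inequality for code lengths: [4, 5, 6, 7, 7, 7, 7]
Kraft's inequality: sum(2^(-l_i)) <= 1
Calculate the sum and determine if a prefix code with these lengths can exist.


Sum = 2^(-4) + 2^(-5) + 2^(-6) + 2^(-7) + 2^(-7) + 2^(-7) + 2^(-7)
    = 0.0625 + 0.03125 + 0.015625 + 0.0078125 + 0.0078125 + 0.0078125 + 0.0078125
    = 18/128 = 0.140625
Since 0.140625 <= 1, Kraft's inequality IS satisfied.
A prefix code with these lengths CAN exist.

Kraft sum = 0.140625. Satisfied.


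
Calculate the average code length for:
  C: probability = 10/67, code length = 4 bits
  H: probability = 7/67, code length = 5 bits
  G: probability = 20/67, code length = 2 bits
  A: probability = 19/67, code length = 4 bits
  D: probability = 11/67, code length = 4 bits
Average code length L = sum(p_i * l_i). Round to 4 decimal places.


Weighted contributions p_i * l_i:
  C: (10/67) * 4 = 40/67
  H: (7/67) * 5 = 35/67
  G: (20/67) * 2 = 40/67
  A: (19/67) * 4 = 76/67
  D: (11/67) * 4 = 44/67
Sum = (40 + 35 + 40 + 76 + 44)/67 = 235/67

L = 235/67 = 3.5075 bits/symbol


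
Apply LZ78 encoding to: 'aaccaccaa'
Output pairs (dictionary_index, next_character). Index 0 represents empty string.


LZ78 encoding steps:
Dictionary: {0: ''}
Step 1: w='' (idx 0), next='a' -> output (0, 'a'), add 'a' as idx 1
Step 2: w='a' (idx 1), next='c' -> output (1, 'c'), add 'ac' as idx 2
Step 3: w='' (idx 0), next='c' -> output (0, 'c'), add 'c' as idx 3
Step 4: w='ac' (idx 2), next='c' -> output (2, 'c'), add 'acc' as idx 4
Step 5: w='a' (idx 1), next='a' -> output (1, 'a'), add 'aa' as idx 5


Encoded: [(0, 'a'), (1, 'c'), (0, 'c'), (2, 'c'), (1, 'a')]


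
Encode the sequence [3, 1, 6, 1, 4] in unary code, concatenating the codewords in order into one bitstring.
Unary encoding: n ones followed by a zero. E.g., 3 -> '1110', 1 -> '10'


Encode each number as n ones followed by a terminating 0:
  3 -> 1110 (4 bits)
  1 -> 10 (2 bits)
  6 -> 1111110 (7 bits)
  1 -> 10 (2 bits)
  4 -> 11110 (5 bits)
Total length = 4 + 2 + 7 + 2 + 5 = 20 bits.

Unary([3, 1, 6, 1, 4]) = 11101011111101011110 (20 bits)


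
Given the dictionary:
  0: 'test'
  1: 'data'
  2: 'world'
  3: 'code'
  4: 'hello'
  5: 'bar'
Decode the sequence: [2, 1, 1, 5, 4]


Look up each index in the dictionary:
  2 -> 'world'
  1 -> 'data'
  1 -> 'data'
  5 -> 'bar'
  4 -> 'hello'

Decoded: "world data data bar hello"


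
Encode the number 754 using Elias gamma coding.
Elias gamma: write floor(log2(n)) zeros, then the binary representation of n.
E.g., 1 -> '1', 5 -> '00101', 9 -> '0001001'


num_bits = floor(log2(754)) + 1 = 10
leading_zeros = num_bits - 1 = 9
binary(754) = 1011110010

Elias gamma(754) = '000000000' + '1011110010' = 0000000001011110010 (19 bits)


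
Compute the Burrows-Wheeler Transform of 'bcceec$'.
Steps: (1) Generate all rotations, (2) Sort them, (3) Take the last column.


Rotations (sorted):
  0: $bcceec -> last char: c
  1: bcceec$ -> last char: $
  2: c$bccee -> last char: e
  3: cceec$b -> last char: b
  4: ceec$bc -> last char: c
  5: ec$bcce -> last char: e
  6: eec$bcc -> last char: c


BWT = c$ebcec


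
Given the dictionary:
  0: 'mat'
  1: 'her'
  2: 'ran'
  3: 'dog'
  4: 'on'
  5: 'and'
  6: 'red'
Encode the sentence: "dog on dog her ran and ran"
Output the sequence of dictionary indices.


Look up each word in the dictionary:
  'dog' -> 3
  'on' -> 4
  'dog' -> 3
  'her' -> 1
  'ran' -> 2
  'and' -> 5
  'ran' -> 2

Encoded: [3, 4, 3, 1, 2, 5, 2]


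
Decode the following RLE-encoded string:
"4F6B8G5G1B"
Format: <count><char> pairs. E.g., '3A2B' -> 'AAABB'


Expanding each <count><char> pair:
  4F -> 'FFFF'
  6B -> 'BBBBBB'
  8G -> 'GGGGGGGG'
  5G -> 'GGGGG'
  1B -> 'B'

Decoded = FFFFBBBBBBGGGGGGGGGGGGGB


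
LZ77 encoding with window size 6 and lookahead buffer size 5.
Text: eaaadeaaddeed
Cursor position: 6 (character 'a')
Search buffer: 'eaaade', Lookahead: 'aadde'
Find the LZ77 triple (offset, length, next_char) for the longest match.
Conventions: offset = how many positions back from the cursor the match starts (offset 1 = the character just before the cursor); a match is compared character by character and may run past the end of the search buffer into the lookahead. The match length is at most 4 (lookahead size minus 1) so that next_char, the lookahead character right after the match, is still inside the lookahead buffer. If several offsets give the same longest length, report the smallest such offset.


Try each offset into the search buffer:
  offset=1 (pos 5, char 'e'): match length 0
  offset=2 (pos 4, char 'd'): match length 0
  offset=3 (pos 3, char 'a'): match length 1
  offset=4 (pos 2, char 'a'): match length 3
  offset=5 (pos 1, char 'a'): match length 2
  offset=6 (pos 0, char 'e'): match length 0
Longest match has length 3 at offset 4.
next_char = character at position 6 + 3 = 9 -> 'd'

Best match: offset=4, length=3 (matching 'aad' starting at position 2)
LZ77 triple: (4, 3, 'd')


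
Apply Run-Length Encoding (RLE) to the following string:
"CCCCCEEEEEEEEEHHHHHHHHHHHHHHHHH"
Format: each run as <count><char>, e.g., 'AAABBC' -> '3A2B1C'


Scanning runs left to right:
  i=0: run of 'C' x 5 -> '5C'
  i=5: run of 'E' x 9 -> '9E'
  i=14: run of 'H' x 17 -> '17H'

RLE = 5C9E17H


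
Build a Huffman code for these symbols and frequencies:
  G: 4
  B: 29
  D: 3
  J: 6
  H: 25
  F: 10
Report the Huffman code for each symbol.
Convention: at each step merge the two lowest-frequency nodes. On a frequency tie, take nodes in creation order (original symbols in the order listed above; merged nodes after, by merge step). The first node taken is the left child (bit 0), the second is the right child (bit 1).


Huffman tree construction:
Step 1: Merge D(3) + G(4) = 7
Step 2: Merge J(6) + (D+G)(7) = 13
Step 3: Merge F(10) + (J+(D+G))(13) = 23
Step 4: Merge (F+(J+(D+G)))(23) + H(25) = 48
Step 5: Merge B(29) + ((F+(J+(D+G)))+H)(48) = 77
Read each symbol's code off the tree from the root (left child = 0, right child = 1).

Codes:
  G: 10111 (length 5)
  B: 0 (length 1)
  D: 10110 (length 5)
  J: 1010 (length 4)
  H: 11 (length 2)
  F: 100 (length 3)
Average code length: 168/77 = 2.1818 bits/symbol


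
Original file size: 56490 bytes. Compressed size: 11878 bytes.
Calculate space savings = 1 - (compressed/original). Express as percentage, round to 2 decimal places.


ratio = compressed/original = 11878/56490 = 0.210267
savings = 1 - ratio = 1 - 0.210267 = 0.789733
as a percentage: 0.789733 * 100 = 78.97%

Space savings = 1 - 11878/56490 = 78.97%


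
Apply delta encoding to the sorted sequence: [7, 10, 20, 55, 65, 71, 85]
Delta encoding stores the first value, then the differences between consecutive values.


First value: 7
Deltas:
  10 - 7 = 3
  20 - 10 = 10
  55 - 20 = 35
  65 - 55 = 10
  71 - 65 = 6
  85 - 71 = 14


Delta encoded: [7, 3, 10, 35, 10, 6, 14]


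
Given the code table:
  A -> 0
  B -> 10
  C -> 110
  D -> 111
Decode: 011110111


Decoding:
0 -> A
111 -> D
10 -> B
111 -> D


Result: ADBD


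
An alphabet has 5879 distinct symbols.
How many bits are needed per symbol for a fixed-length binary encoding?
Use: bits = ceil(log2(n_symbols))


log2(5879) = 12.5214
Bracket: 2^12 = 4096 < 5879 <= 2^13 = 8192
So ceil(log2(5879)) = 13

bits = ceil(log2(5879)) = ceil(12.5214) = 13 bits


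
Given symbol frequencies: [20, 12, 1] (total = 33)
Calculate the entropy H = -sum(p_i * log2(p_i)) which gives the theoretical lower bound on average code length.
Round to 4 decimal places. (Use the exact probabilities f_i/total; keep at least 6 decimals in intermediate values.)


Per-symbol terms -p_i * log2(p_i) with p_i = f_i/33:
  p = 20/33 = 0.606061: log2(p) = -0.722466, -p*log2(p) = 0.437858
  p = 12/33 = 0.363636: log2(p) = -1.459432, -p*log2(p) = 0.530702
  p = 1/33 = 0.030303: log2(p) = -5.044394, -p*log2(p) = 0.152860
H = 0.437858 + 0.530702 + 0.152860 = 1.121420

H = 1.1214 bits/symbol


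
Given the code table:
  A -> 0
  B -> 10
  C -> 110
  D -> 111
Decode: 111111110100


Decoding:
111 -> D
111 -> D
110 -> C
10 -> B
0 -> A


Result: DDCBA


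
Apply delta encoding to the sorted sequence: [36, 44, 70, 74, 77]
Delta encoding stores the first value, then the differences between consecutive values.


First value: 36
Deltas:
  44 - 36 = 8
  70 - 44 = 26
  74 - 70 = 4
  77 - 74 = 3


Delta encoded: [36, 8, 26, 4, 3]


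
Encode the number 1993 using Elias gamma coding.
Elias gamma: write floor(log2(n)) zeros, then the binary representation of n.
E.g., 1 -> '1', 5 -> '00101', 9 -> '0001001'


num_bits = floor(log2(1993)) + 1 = 11
leading_zeros = num_bits - 1 = 10
binary(1993) = 11111001001

Elias gamma(1993) = '0000000000' + '11111001001' = 000000000011111001001 (21 bits)


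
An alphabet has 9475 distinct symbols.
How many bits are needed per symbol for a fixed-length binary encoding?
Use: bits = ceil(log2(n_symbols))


log2(9475) = 13.2099
Bracket: 2^13 = 8192 < 9475 <= 2^14 = 16384
So ceil(log2(9475)) = 14

bits = ceil(log2(9475)) = ceil(13.2099) = 14 bits


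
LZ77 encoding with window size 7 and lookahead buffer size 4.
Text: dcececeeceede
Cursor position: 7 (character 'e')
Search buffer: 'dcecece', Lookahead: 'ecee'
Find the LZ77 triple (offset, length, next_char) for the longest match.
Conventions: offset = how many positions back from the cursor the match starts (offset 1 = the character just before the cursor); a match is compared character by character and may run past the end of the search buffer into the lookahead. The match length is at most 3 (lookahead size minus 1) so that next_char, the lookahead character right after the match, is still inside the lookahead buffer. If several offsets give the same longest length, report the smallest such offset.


Try each offset into the search buffer:
  offset=1 (pos 6, char 'e'): match length 1
  offset=2 (pos 5, char 'c'): match length 0
  offset=3 (pos 4, char 'e'): match length 3
  offset=4 (pos 3, char 'c'): match length 0
  offset=5 (pos 2, char 'e'): match length 3
  offset=6 (pos 1, char 'c'): match length 0
  offset=7 (pos 0, char 'd'): match length 0
Longest match has length 3, found at offsets 3, 5; take the smallest, offset 3.
next_char = character at position 7 + 3 = 10 -> 'e'

Best match: offset=3, length=3 (matching 'ece' starting at position 4)
LZ77 triple: (3, 3, 'e')


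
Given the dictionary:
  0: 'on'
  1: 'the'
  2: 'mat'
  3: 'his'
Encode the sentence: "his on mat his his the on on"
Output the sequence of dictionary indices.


Look up each word in the dictionary:
  'his' -> 3
  'on' -> 0
  'mat' -> 2
  'his' -> 3
  'his' -> 3
  'the' -> 1
  'on' -> 0
  'on' -> 0

Encoded: [3, 0, 2, 3, 3, 1, 0, 0]


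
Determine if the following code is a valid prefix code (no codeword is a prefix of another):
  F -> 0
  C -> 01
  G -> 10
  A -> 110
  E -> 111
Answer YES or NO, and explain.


Checking each pair (does one codeword prefix another?):
  F='0' vs C='01': prefix -- VIOLATION

NO -- this is NOT a valid prefix code. F (0) is a prefix of C (01).


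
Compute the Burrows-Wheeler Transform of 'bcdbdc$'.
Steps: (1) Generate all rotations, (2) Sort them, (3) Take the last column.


Rotations (sorted):
  0: $bcdbdc -> last char: c
  1: bcdbdc$ -> last char: $
  2: bdc$bcd -> last char: d
  3: c$bcdbd -> last char: d
  4: cdbdc$b -> last char: b
  5: dbdc$bc -> last char: c
  6: dc$bcdb -> last char: b


BWT = c$ddbcb


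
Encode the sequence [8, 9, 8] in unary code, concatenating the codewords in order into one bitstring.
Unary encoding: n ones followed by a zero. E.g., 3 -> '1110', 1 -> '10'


Encode each number as n ones followed by a terminating 0:
  8 -> 111111110 (9 bits)
  9 -> 1111111110 (10 bits)
  8 -> 111111110 (9 bits)
Total length = 9 + 10 + 9 = 28 bits.

Unary([8, 9, 8]) = 1111111101111111110111111110 (28 bits)


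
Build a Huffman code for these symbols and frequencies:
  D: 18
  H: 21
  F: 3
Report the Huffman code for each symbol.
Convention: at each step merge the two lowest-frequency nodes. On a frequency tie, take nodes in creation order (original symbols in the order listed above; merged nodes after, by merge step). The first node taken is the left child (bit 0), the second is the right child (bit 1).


Huffman tree construction:
Step 1: Merge F(3) + D(18) = 21
Step 2: Merge H(21) + (F+D)(21) = 42
Read each symbol's code off the tree from the root (left child = 0, right child = 1).

Codes:
  D: 11 (length 2)
  H: 0 (length 1)
  F: 10 (length 2)
Average code length: 63/42 = 1.5000 bits/symbol


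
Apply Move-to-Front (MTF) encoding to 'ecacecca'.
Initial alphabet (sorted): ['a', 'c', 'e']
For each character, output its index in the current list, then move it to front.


MTF encoding:
'e': index 2 in ['a', 'c', 'e'] -> ['e', 'a', 'c']
'c': index 2 in ['e', 'a', 'c'] -> ['c', 'e', 'a']
'a': index 2 in ['c', 'e', 'a'] -> ['a', 'c', 'e']
'c': index 1 in ['a', 'c', 'e'] -> ['c', 'a', 'e']
'e': index 2 in ['c', 'a', 'e'] -> ['e', 'c', 'a']
'c': index 1 in ['e', 'c', 'a'] -> ['c', 'e', 'a']
'c': index 0 in ['c', 'e', 'a'] -> ['c', 'e', 'a']
'a': index 2 in ['c', 'e', 'a'] -> ['a', 'c', 'e']


Output: [2, 2, 2, 1, 2, 1, 0, 2]


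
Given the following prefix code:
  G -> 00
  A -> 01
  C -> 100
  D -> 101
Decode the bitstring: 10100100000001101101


Decoding step by step:
Bits 101 -> D
Bits 00 -> G
Bits 100 -> C
Bits 00 -> G
Bits 00 -> G
Bits 01 -> A
Bits 101 -> D
Bits 101 -> D


Decoded message: DGCGGADD


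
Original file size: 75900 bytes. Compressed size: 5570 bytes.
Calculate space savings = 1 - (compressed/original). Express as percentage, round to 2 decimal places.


ratio = compressed/original = 5570/75900 = 0.073386
savings = 1 - ratio = 1 - 0.073386 = 0.926614
as a percentage: 0.926614 * 100 = 92.66%

Space savings = 1 - 5570/75900 = 92.66%


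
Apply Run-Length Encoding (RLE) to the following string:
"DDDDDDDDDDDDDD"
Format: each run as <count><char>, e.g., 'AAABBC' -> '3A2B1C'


Scanning runs left to right:
  i=0: run of 'D' x 14 -> '14D'

RLE = 14D


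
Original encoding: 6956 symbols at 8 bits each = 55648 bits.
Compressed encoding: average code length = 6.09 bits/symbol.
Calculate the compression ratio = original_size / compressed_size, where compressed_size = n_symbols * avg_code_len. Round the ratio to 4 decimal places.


original_size = n_symbols * orig_bits = 6956 * 8 = 55648 bits
compressed_size = n_symbols * avg_code_len = 6956 * 6.09 = 42362.04 bits
ratio = original_size / compressed_size = 55648 / 42362.04 = 1.3136

Compression ratio = 1.3136


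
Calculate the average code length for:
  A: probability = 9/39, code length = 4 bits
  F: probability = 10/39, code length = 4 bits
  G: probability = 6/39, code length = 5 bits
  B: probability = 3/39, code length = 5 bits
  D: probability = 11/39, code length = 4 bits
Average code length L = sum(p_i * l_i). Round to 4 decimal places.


Weighted contributions p_i * l_i:
  A: (9/39) * 4 = 36/39
  F: (10/39) * 4 = 40/39
  G: (6/39) * 5 = 30/39
  B: (3/39) * 5 = 15/39
  D: (11/39) * 4 = 44/39
Sum = (36 + 40 + 30 + 15 + 44)/39 = 165/39

L = 165/39 = 4.2308 bits/symbol


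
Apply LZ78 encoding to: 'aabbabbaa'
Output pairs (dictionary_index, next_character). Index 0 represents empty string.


LZ78 encoding steps:
Dictionary: {0: ''}
Step 1: w='' (idx 0), next='a' -> output (0, 'a'), add 'a' as idx 1
Step 2: w='a' (idx 1), next='b' -> output (1, 'b'), add 'ab' as idx 2
Step 3: w='' (idx 0), next='b' -> output (0, 'b'), add 'b' as idx 3
Step 4: w='ab' (idx 2), next='b' -> output (2, 'b'), add 'abb' as idx 4
Step 5: w='a' (idx 1), next='a' -> output (1, 'a'), add 'aa' as idx 5


Encoded: [(0, 'a'), (1, 'b'), (0, 'b'), (2, 'b'), (1, 'a')]


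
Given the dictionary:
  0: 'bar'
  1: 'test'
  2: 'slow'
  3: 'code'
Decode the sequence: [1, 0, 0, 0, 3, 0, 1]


Look up each index in the dictionary:
  1 -> 'test'
  0 -> 'bar'
  0 -> 'bar'
  0 -> 'bar'
  3 -> 'code'
  0 -> 'bar'
  1 -> 'test'

Decoded: "test bar bar bar code bar test"


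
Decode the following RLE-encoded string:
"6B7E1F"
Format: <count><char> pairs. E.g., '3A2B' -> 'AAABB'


Expanding each <count><char> pair:
  6B -> 'BBBBBB'
  7E -> 'EEEEEEE'
  1F -> 'F'

Decoded = BBBBBBEEEEEEEF


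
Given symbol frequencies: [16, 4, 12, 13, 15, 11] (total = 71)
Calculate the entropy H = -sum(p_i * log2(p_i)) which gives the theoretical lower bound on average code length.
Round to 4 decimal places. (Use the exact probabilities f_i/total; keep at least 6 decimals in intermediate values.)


Per-symbol terms -p_i * log2(p_i) with p_i = f_i/71:
  p = 16/71 = 0.225352: log2(p) = -2.149747, -p*log2(p) = 0.484450
  p = 4/71 = 0.056338: log2(p) = -4.149747, -p*log2(p) = 0.233789
  p = 12/71 = 0.169014: log2(p) = -2.564785, -p*log2(p) = 0.433485
  p = 13/71 = 0.183099: log2(p) = -2.449307, -p*log2(p) = 0.448465
  p = 15/71 = 0.211268: log2(p) = -2.242857, -p*log2(p) = 0.473843
  p = 11/71 = 0.154930: log2(p) = -2.690316, -p*log2(p) = 0.416809
H = 0.484450 + 0.233789 + 0.433485 + 0.448465 + 0.473843 + 0.416809 = 2.490841

H = 2.4908 bits/symbol


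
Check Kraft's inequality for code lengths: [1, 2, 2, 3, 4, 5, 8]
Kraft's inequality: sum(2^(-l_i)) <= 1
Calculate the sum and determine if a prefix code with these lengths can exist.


Sum = 2^(-1) + 2^(-2) + 2^(-2) + 2^(-3) + 2^(-4) + 2^(-5) + 2^(-8)
    = 0.5 + 0.25 + 0.25 + 0.125 + 0.0625 + 0.03125 + 0.00390625
    = 313/256 = 1.22265625
Since 1.22265625 > 1, Kraft's inequality is NOT satisfied.
A prefix code with these lengths CANNOT exist.

Kraft sum = 1.22265625. Not satisfied.


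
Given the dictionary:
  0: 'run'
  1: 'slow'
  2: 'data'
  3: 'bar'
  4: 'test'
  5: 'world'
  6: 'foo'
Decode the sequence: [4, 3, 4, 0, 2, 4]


Look up each index in the dictionary:
  4 -> 'test'
  3 -> 'bar'
  4 -> 'test'
  0 -> 'run'
  2 -> 'data'
  4 -> 'test'

Decoded: "test bar test run data test"


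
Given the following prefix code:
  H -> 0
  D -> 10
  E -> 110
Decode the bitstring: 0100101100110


Decoding step by step:
Bits 0 -> H
Bits 10 -> D
Bits 0 -> H
Bits 10 -> D
Bits 110 -> E
Bits 0 -> H
Bits 110 -> E


Decoded message: HDHDEHE


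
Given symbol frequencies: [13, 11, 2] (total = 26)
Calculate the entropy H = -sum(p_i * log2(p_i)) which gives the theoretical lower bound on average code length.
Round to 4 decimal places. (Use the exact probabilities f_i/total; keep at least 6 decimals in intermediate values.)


Per-symbol terms -p_i * log2(p_i) with p_i = f_i/26:
  p = 13/26 = 0.500000: log2(p) = -1.000000, -p*log2(p) = 0.500000
  p = 11/26 = 0.423077: log2(p) = -1.241008, -p*log2(p) = 0.525042
  p = 2/26 = 0.076923: log2(p) = -3.700440, -p*log2(p) = 0.284649
H = 0.500000 + 0.525042 + 0.284649 = 1.309691

H = 1.3097 bits/symbol


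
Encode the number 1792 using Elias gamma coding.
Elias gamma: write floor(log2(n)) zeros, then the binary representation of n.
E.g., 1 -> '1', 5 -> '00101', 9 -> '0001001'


num_bits = floor(log2(1792)) + 1 = 11
leading_zeros = num_bits - 1 = 10
binary(1792) = 11100000000

Elias gamma(1792) = '0000000000' + '11100000000' = 000000000011100000000 (21 bits)


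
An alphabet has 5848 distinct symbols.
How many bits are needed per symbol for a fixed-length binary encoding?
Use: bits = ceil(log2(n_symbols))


log2(5848) = 12.5137
Bracket: 2^12 = 4096 < 5848 <= 2^13 = 8192
So ceil(log2(5848)) = 13

bits = ceil(log2(5848)) = ceil(12.5137) = 13 bits


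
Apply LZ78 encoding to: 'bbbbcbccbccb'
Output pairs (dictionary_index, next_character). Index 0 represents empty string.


LZ78 encoding steps:
Dictionary: {0: ''}
Step 1: w='' (idx 0), next='b' -> output (0, 'b'), add 'b' as idx 1
Step 2: w='b' (idx 1), next='b' -> output (1, 'b'), add 'bb' as idx 2
Step 3: w='b' (idx 1), next='c' -> output (1, 'c'), add 'bc' as idx 3
Step 4: w='bc' (idx 3), next='c' -> output (3, 'c'), add 'bcc' as idx 4
Step 5: w='bcc' (idx 4), next='b' -> output (4, 'b'), add 'bccb' as idx 5


Encoded: [(0, 'b'), (1, 'b'), (1, 'c'), (3, 'c'), (4, 'b')]


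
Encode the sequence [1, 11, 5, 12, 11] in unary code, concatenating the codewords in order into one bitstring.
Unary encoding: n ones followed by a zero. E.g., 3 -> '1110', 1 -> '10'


Encode each number as n ones followed by a terminating 0:
  1 -> 10 (2 bits)
  11 -> 111111111110 (12 bits)
  5 -> 111110 (6 bits)
  12 -> 1111111111110 (13 bits)
  11 -> 111111111110 (12 bits)
Total length = 2 + 12 + 6 + 13 + 12 = 45 bits.

Unary([1, 11, 5, 12, 11]) = 101111111111101111101111111111110111111111110 (45 bits)


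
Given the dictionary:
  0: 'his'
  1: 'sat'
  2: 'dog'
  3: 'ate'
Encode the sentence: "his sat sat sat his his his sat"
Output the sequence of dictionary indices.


Look up each word in the dictionary:
  'his' -> 0
  'sat' -> 1
  'sat' -> 1
  'sat' -> 1
  'his' -> 0
  'his' -> 0
  'his' -> 0
  'sat' -> 1

Encoded: [0, 1, 1, 1, 0, 0, 0, 1]


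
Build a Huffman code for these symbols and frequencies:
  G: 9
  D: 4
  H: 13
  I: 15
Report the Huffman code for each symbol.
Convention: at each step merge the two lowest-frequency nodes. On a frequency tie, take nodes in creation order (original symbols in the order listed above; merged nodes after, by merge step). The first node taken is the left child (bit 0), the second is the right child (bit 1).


Huffman tree construction:
Step 1: Merge D(4) + G(9) = 13
Step 2: Merge H(13) + (D+G)(13) = 26
Step 3: Merge I(15) + (H+(D+G))(26) = 41
Read each symbol's code off the tree from the root (left child = 0, right child = 1).

Codes:
  G: 111 (length 3)
  D: 110 (length 3)
  H: 10 (length 2)
  I: 0 (length 1)
Average code length: 80/41 = 1.9512 bits/symbol


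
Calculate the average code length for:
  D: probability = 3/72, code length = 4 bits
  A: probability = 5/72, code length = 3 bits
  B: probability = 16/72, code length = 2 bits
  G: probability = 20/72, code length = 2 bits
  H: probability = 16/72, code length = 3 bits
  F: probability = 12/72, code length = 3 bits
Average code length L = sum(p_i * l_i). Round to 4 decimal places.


Weighted contributions p_i * l_i:
  D: (3/72) * 4 = 12/72
  A: (5/72) * 3 = 15/72
  B: (16/72) * 2 = 32/72
  G: (20/72) * 2 = 40/72
  H: (16/72) * 3 = 48/72
  F: (12/72) * 3 = 36/72
Sum = (12 + 15 + 32 + 40 + 48 + 36)/72 = 183/72

L = 183/72 = 2.5417 bits/symbol


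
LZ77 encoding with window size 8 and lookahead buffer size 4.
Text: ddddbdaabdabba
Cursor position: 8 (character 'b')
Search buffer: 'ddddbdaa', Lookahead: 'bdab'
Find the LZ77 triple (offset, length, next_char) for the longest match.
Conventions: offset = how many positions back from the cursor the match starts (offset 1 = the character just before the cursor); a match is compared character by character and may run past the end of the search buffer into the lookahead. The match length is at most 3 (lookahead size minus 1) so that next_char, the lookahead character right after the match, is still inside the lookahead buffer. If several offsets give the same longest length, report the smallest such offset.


Try each offset into the search buffer:
  offset=1 (pos 7, char 'a'): match length 0
  offset=2 (pos 6, char 'a'): match length 0
  offset=3 (pos 5, char 'd'): match length 0
  offset=4 (pos 4, char 'b'): match length 3
  offset=5 (pos 3, char 'd'): match length 0
  offset=6 (pos 2, char 'd'): match length 0
  offset=7 (pos 1, char 'd'): match length 0
  offset=8 (pos 0, char 'd'): match length 0
Longest match has length 3 at offset 4.
next_char = character at position 8 + 3 = 11 -> 'b'

Best match: offset=4, length=3 (matching 'bda' starting at position 4)
LZ77 triple: (4, 3, 'b')


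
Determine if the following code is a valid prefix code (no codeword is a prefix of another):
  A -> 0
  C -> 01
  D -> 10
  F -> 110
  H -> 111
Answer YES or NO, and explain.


Checking each pair (does one codeword prefix another?):
  A='0' vs C='01': prefix -- VIOLATION

NO -- this is NOT a valid prefix code. A (0) is a prefix of C (01).


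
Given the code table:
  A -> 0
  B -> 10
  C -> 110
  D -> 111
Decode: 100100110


Decoding:
10 -> B
0 -> A
10 -> B
0 -> A
110 -> C


Result: BABAC


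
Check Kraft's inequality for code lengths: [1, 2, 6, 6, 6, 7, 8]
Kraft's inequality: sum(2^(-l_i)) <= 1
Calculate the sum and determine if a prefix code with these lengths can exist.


Sum = 2^(-1) + 2^(-2) + 2^(-6) + 2^(-6) + 2^(-6) + 2^(-7) + 2^(-8)
    = 0.5 + 0.25 + 0.015625 + 0.015625 + 0.015625 + 0.0078125 + 0.00390625
    = 207/256 = 0.80859375
Since 0.80859375 <= 1, Kraft's inequality IS satisfied.
A prefix code with these lengths CAN exist.

Kraft sum = 0.80859375. Satisfied.


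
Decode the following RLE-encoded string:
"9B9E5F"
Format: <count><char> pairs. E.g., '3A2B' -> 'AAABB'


Expanding each <count><char> pair:
  9B -> 'BBBBBBBBB'
  9E -> 'EEEEEEEEE'
  5F -> 'FFFFF'

Decoded = BBBBBBBBBEEEEEEEEEFFFFF


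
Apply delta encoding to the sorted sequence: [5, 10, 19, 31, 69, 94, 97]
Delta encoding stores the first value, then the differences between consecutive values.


First value: 5
Deltas:
  10 - 5 = 5
  19 - 10 = 9
  31 - 19 = 12
  69 - 31 = 38
  94 - 69 = 25
  97 - 94 = 3


Delta encoded: [5, 5, 9, 12, 38, 25, 3]


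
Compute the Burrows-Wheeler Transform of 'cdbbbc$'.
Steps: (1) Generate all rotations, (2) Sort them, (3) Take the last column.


Rotations (sorted):
  0: $cdbbbc -> last char: c
  1: bbbc$cd -> last char: d
  2: bbc$cdb -> last char: b
  3: bc$cdbb -> last char: b
  4: c$cdbbb -> last char: b
  5: cdbbbc$ -> last char: $
  6: dbbbc$c -> last char: c


BWT = cdbbb$c


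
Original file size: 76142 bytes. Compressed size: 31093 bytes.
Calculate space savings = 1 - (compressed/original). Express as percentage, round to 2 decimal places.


ratio = compressed/original = 31093/76142 = 0.408355
savings = 1 - ratio = 1 - 0.408355 = 0.591645
as a percentage: 0.591645 * 100 = 59.16%

Space savings = 1 - 31093/76142 = 59.16%


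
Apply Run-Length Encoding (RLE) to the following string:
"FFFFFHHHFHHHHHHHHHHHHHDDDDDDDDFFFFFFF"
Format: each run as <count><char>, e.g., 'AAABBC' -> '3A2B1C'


Scanning runs left to right:
  i=0: run of 'F' x 5 -> '5F'
  i=5: run of 'H' x 3 -> '3H'
  i=8: run of 'F' x 1 -> '1F'
  i=9: run of 'H' x 13 -> '13H'
  i=22: run of 'D' x 8 -> '8D'
  i=30: run of 'F' x 7 -> '7F'

RLE = 5F3H1F13H8D7F


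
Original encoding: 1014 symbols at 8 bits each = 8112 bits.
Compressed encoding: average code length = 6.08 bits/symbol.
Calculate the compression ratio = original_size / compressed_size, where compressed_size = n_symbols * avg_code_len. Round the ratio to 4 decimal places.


original_size = n_symbols * orig_bits = 1014 * 8 = 8112 bits
compressed_size = n_symbols * avg_code_len = 1014 * 6.08 = 6165.12 bits
ratio = original_size / compressed_size = 8112 / 6165.12 = 1.3158

Compression ratio = 1.3158


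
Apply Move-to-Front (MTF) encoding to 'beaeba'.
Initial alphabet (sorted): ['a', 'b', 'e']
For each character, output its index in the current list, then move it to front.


MTF encoding:
'b': index 1 in ['a', 'b', 'e'] -> ['b', 'a', 'e']
'e': index 2 in ['b', 'a', 'e'] -> ['e', 'b', 'a']
'a': index 2 in ['e', 'b', 'a'] -> ['a', 'e', 'b']
'e': index 1 in ['a', 'e', 'b'] -> ['e', 'a', 'b']
'b': index 2 in ['e', 'a', 'b'] -> ['b', 'e', 'a']
'a': index 2 in ['b', 'e', 'a'] -> ['a', 'b', 'e']


Output: [1, 2, 2, 1, 2, 2]


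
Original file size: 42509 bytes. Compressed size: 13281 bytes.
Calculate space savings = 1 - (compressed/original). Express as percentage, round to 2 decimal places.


ratio = compressed/original = 13281/42509 = 0.312428
savings = 1 - ratio = 1 - 0.312428 = 0.687572
as a percentage: 0.687572 * 100 = 68.76%

Space savings = 1 - 13281/42509 = 68.76%


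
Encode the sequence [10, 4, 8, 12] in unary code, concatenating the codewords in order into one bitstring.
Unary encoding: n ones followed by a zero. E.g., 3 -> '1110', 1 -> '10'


Encode each number as n ones followed by a terminating 0:
  10 -> 11111111110 (11 bits)
  4 -> 11110 (5 bits)
  8 -> 111111110 (9 bits)
  12 -> 1111111111110 (13 bits)
Total length = 11 + 5 + 9 + 13 = 38 bits.

Unary([10, 4, 8, 12]) = 11111111110111101111111101111111111110 (38 bits)
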